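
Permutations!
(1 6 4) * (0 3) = (0 3)(1 6 4) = [3, 6, 2, 0, 1, 5, 4]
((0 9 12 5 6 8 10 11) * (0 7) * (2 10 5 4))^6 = ((0 9 12 4 2 10 11 7)(5 6 8))^6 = (0 11 2 12)(4 9 7 10)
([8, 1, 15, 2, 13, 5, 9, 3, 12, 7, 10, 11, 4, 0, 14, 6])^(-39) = (0 8 12 4 13)(2 9)(3 6)(7 15)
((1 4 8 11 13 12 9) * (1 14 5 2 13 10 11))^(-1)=((1 4 8)(2 13 12 9 14 5)(10 11))^(-1)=(1 8 4)(2 5 14 9 12 13)(10 11)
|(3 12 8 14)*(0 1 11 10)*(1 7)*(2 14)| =|(0 7 1 11 10)(2 14 3 12 8)| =5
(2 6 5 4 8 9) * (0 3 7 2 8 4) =(0 3 7 2 6 5)(8 9) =[3, 1, 6, 7, 4, 0, 5, 2, 9, 8]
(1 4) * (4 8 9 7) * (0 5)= (0 5)(1 8 9 7 4)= [5, 8, 2, 3, 1, 0, 6, 4, 9, 7]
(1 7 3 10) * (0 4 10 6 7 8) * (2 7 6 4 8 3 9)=(0 8)(1 3 4 10)(2 7 9)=[8, 3, 7, 4, 10, 5, 6, 9, 0, 2, 1]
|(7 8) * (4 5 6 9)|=|(4 5 6 9)(7 8)|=4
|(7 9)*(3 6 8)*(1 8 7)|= |(1 8 3 6 7 9)|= 6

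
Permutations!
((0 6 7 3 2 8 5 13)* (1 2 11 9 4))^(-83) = (0 6 7 3 11 9 4 1 2 8 5 13)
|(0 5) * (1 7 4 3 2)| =10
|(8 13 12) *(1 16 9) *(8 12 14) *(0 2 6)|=3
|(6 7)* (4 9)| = |(4 9)(6 7)| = 2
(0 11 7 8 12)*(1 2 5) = (0 11 7 8 12)(1 2 5) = [11, 2, 5, 3, 4, 1, 6, 8, 12, 9, 10, 7, 0]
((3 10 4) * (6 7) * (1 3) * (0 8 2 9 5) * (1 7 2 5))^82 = ((0 8 5)(1 3 10 4 7 6 2 9))^82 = (0 8 5)(1 10 7 2)(3 4 6 9)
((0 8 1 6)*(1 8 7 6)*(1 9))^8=(9)(0 6 7)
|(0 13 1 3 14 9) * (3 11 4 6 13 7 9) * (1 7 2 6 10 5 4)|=|(0 2 6 13 7 9)(1 11)(3 14)(4 10 5)|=6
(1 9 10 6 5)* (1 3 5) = (1 9 10 6)(3 5) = [0, 9, 2, 5, 4, 3, 1, 7, 8, 10, 6]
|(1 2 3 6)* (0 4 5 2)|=7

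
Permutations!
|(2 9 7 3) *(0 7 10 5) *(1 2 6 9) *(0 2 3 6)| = |(0 7 6 9 10 5 2 1 3)| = 9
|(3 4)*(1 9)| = 2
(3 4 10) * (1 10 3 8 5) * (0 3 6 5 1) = (0 3 4 6 5)(1 10 8) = [3, 10, 2, 4, 6, 0, 5, 7, 1, 9, 8]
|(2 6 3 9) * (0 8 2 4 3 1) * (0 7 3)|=|(0 8 2 6 1 7 3 9 4)|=9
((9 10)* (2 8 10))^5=((2 8 10 9))^5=(2 8 10 9)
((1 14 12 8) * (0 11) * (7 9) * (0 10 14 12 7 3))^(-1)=((0 11 10 14 7 9 3)(1 12 8))^(-1)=(0 3 9 7 14 10 11)(1 8 12)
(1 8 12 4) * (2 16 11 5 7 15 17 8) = (1 2 16 11 5 7 15 17 8 12 4) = [0, 2, 16, 3, 1, 7, 6, 15, 12, 9, 10, 5, 4, 13, 14, 17, 11, 8]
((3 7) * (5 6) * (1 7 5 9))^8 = ((1 7 3 5 6 9))^8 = (1 3 6)(5 9 7)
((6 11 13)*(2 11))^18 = ((2 11 13 6))^18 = (2 13)(6 11)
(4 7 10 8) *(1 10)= (1 10 8 4 7)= [0, 10, 2, 3, 7, 5, 6, 1, 4, 9, 8]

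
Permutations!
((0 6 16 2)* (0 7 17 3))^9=((0 6 16 2 7 17 3))^9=(0 16 7 3 6 2 17)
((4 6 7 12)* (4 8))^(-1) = (4 8 12 7 6)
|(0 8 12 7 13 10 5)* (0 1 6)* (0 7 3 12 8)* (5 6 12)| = 4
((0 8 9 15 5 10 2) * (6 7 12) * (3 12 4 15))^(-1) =((0 8 9 3 12 6 7 4 15 5 10 2))^(-1) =(0 2 10 5 15 4 7 6 12 3 9 8)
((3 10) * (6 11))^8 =(11)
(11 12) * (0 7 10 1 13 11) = (0 7 10 1 13 11 12) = [7, 13, 2, 3, 4, 5, 6, 10, 8, 9, 1, 12, 0, 11]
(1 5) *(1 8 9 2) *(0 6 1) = (0 6 1 5 8 9 2) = [6, 5, 0, 3, 4, 8, 1, 7, 9, 2]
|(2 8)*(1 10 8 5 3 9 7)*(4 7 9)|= 8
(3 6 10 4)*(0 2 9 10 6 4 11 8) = (0 2 9 10 11 8)(3 4) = [2, 1, 9, 4, 3, 5, 6, 7, 0, 10, 11, 8]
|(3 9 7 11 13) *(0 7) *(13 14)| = 7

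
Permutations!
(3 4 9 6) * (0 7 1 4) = (0 7 1 4 9 6 3) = [7, 4, 2, 0, 9, 5, 3, 1, 8, 6]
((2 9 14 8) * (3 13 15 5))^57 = (2 9 14 8)(3 13 15 5)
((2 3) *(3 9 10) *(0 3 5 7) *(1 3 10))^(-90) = ((0 10 5 7)(1 3 2 9))^(-90) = (0 5)(1 2)(3 9)(7 10)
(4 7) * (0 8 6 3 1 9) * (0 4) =(0 8 6 3 1 9 4 7) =[8, 9, 2, 1, 7, 5, 3, 0, 6, 4]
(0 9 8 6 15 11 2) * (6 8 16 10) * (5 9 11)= [11, 1, 0, 3, 4, 9, 15, 7, 8, 16, 6, 2, 12, 13, 14, 5, 10]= (0 11 2)(5 9 16 10 6 15)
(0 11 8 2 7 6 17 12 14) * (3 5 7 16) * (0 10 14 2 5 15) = (0 11 8 5 7 6 17 12 2 16 3 15)(10 14) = [11, 1, 16, 15, 4, 7, 17, 6, 5, 9, 14, 8, 2, 13, 10, 0, 3, 12]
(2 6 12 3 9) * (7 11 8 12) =(2 6 7 11 8 12 3 9) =[0, 1, 6, 9, 4, 5, 7, 11, 12, 2, 10, 8, 3]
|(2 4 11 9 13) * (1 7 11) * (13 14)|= |(1 7 11 9 14 13 2 4)|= 8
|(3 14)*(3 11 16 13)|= 5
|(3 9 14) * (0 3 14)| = 3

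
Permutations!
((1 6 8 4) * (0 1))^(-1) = ((0 1 6 8 4))^(-1) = (0 4 8 6 1)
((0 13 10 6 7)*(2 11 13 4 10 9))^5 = ((0 4 10 6 7)(2 11 13 9))^5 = (2 11 13 9)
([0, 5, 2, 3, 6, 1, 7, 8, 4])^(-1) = (1 5)(4 8 7 6)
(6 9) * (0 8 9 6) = [8, 1, 2, 3, 4, 5, 6, 7, 9, 0] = (0 8 9)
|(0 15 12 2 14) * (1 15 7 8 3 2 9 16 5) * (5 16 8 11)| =|(16)(0 7 11 5 1 15 12 9 8 3 2 14)| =12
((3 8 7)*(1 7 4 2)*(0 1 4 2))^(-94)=(0 8 1 2 7 4 3)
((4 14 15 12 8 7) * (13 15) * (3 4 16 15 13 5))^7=(3 5 14 4)(7 15 8 16 12)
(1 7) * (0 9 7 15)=(0 9 7 1 15)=[9, 15, 2, 3, 4, 5, 6, 1, 8, 7, 10, 11, 12, 13, 14, 0]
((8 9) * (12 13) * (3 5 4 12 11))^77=((3 5 4 12 13 11)(8 9))^77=(3 11 13 12 4 5)(8 9)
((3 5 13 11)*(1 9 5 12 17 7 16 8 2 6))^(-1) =((1 9 5 13 11 3 12 17 7 16 8 2 6))^(-1) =(1 6 2 8 16 7 17 12 3 11 13 5 9)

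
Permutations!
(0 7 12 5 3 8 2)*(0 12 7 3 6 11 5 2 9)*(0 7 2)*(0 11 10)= (0 3 8 9 7 2 12 11 5 6 10)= [3, 1, 12, 8, 4, 6, 10, 2, 9, 7, 0, 5, 11]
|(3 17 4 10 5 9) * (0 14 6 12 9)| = 10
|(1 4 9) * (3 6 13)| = |(1 4 9)(3 6 13)| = 3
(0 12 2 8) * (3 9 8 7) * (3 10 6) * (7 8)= (0 12 2 8)(3 9 7 10 6)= [12, 1, 8, 9, 4, 5, 3, 10, 0, 7, 6, 11, 2]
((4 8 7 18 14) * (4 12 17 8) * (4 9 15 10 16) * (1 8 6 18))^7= (1 8 7)(4 15 16 9 10)(6 14 17 18 12)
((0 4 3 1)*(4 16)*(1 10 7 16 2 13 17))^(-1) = (0 1 17 13 2)(3 4 16 7 10)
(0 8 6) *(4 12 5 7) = (0 8 6)(4 12 5 7) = [8, 1, 2, 3, 12, 7, 0, 4, 6, 9, 10, 11, 5]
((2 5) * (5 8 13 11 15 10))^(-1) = (2 5 10 15 11 13 8)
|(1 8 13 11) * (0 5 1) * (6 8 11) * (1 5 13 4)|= |(0 13 6 8 4 1 11)|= 7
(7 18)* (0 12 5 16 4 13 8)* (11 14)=(0 12 5 16 4 13 8)(7 18)(11 14)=[12, 1, 2, 3, 13, 16, 6, 18, 0, 9, 10, 14, 5, 8, 11, 15, 4, 17, 7]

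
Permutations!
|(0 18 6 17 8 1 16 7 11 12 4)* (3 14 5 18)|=|(0 3 14 5 18 6 17 8 1 16 7 11 12 4)|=14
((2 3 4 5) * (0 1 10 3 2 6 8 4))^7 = ((0 1 10 3)(4 5 6 8))^7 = (0 3 10 1)(4 8 6 5)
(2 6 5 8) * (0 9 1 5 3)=[9, 5, 6, 0, 4, 8, 3, 7, 2, 1]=(0 9 1 5 8 2 6 3)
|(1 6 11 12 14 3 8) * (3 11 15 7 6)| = 3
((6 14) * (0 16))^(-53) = (0 16)(6 14)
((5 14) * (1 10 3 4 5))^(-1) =((1 10 3 4 5 14))^(-1) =(1 14 5 4 3 10)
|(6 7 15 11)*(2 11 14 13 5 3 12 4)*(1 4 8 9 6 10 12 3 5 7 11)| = 12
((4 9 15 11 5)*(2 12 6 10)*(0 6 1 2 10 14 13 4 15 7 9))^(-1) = (0 4 13 14 6)(1 12 2)(5 11 15)(7 9)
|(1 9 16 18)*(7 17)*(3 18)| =10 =|(1 9 16 3 18)(7 17)|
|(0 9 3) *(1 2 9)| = |(0 1 2 9 3)| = 5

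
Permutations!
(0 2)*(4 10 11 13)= (0 2)(4 10 11 13)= [2, 1, 0, 3, 10, 5, 6, 7, 8, 9, 11, 13, 12, 4]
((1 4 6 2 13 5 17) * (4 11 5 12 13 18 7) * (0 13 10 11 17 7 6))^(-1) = ((0 13 12 10 11 5 7 4)(1 17)(2 18 6))^(-1) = (0 4 7 5 11 10 12 13)(1 17)(2 6 18)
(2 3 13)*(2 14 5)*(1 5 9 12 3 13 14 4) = (1 5 2 13 4)(3 14 9 12) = [0, 5, 13, 14, 1, 2, 6, 7, 8, 12, 10, 11, 3, 4, 9]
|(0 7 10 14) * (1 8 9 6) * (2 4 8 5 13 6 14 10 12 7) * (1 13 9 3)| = 18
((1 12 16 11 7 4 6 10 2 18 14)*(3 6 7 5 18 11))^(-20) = ((1 12 16 3 6 10 2 11 5 18 14)(4 7))^(-20) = (1 16 6 2 5 14 12 3 10 11 18)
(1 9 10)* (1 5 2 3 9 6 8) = [0, 6, 3, 9, 4, 2, 8, 7, 1, 10, 5] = (1 6 8)(2 3 9 10 5)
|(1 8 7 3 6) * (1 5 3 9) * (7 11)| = 15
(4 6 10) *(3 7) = (3 7)(4 6 10) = [0, 1, 2, 7, 6, 5, 10, 3, 8, 9, 4]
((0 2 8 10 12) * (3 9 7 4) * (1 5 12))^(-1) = ((0 2 8 10 1 5 12)(3 9 7 4))^(-1) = (0 12 5 1 10 8 2)(3 4 7 9)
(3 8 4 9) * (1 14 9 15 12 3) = (1 14 9)(3 8 4 15 12) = [0, 14, 2, 8, 15, 5, 6, 7, 4, 1, 10, 11, 3, 13, 9, 12]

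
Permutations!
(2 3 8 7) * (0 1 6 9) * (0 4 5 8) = (0 1 6 9 4 5 8 7 2 3) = [1, 6, 3, 0, 5, 8, 9, 2, 7, 4]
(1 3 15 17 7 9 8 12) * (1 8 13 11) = (1 3 15 17 7 9 13 11)(8 12) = [0, 3, 2, 15, 4, 5, 6, 9, 12, 13, 10, 1, 8, 11, 14, 17, 16, 7]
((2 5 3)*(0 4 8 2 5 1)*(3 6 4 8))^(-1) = (0 1 2 8)(3 4 6 5)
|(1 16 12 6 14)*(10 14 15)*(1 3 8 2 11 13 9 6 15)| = 13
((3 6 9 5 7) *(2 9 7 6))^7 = (2 9 5 6 7 3)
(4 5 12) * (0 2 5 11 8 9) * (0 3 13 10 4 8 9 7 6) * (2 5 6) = [5, 1, 6, 13, 11, 12, 0, 2, 7, 3, 4, 9, 8, 10] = (0 5 12 8 7 2 6)(3 13 10 4 11 9)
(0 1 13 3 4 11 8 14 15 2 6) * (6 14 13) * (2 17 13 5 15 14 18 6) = (0 1 2 18 6)(3 4 11 8 5 15 17 13) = [1, 2, 18, 4, 11, 15, 0, 7, 5, 9, 10, 8, 12, 3, 14, 17, 16, 13, 6]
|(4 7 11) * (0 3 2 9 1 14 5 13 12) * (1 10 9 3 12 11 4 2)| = 14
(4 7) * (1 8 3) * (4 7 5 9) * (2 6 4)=(1 8 3)(2 6 4 5 9)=[0, 8, 6, 1, 5, 9, 4, 7, 3, 2]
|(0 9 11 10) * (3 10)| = 5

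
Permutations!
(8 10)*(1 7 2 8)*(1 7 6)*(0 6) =(0 6 1)(2 8 10 7) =[6, 0, 8, 3, 4, 5, 1, 2, 10, 9, 7]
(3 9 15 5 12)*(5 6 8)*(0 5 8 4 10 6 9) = [5, 1, 2, 0, 10, 12, 4, 7, 8, 15, 6, 11, 3, 13, 14, 9] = (0 5 12 3)(4 10 6)(9 15)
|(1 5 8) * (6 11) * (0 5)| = 4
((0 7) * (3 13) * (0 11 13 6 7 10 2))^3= ((0 10 2)(3 6 7 11 13))^3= (3 11 6 13 7)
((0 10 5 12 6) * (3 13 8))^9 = ((0 10 5 12 6)(3 13 8))^9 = (13)(0 6 12 5 10)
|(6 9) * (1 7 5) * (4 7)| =|(1 4 7 5)(6 9)| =4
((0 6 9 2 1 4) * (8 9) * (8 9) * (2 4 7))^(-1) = (0 4 9 6)(1 2 7)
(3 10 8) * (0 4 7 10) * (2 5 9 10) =[4, 1, 5, 0, 7, 9, 6, 2, 3, 10, 8] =(0 4 7 2 5 9 10 8 3)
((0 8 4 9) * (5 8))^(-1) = (0 9 4 8 5)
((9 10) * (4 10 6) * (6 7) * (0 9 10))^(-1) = ((10)(0 9 7 6 4))^(-1) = (10)(0 4 6 7 9)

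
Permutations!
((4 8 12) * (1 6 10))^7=((1 6 10)(4 8 12))^7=(1 6 10)(4 8 12)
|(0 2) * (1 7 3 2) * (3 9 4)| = 7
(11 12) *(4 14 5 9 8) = (4 14 5 9 8)(11 12) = [0, 1, 2, 3, 14, 9, 6, 7, 4, 8, 10, 12, 11, 13, 5]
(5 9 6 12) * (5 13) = (5 9 6 12 13) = [0, 1, 2, 3, 4, 9, 12, 7, 8, 6, 10, 11, 13, 5]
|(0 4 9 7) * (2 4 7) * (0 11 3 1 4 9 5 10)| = 8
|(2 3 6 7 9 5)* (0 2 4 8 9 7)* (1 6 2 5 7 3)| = |(0 5 4 8 9 7 3 2 1 6)| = 10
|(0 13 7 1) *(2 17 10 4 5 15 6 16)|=|(0 13 7 1)(2 17 10 4 5 15 6 16)|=8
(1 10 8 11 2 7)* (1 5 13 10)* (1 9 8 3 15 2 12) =(1 9 8 11 12)(2 7 5 13 10 3 15) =[0, 9, 7, 15, 4, 13, 6, 5, 11, 8, 3, 12, 1, 10, 14, 2]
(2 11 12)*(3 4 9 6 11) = (2 3 4 9 6 11 12) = [0, 1, 3, 4, 9, 5, 11, 7, 8, 6, 10, 12, 2]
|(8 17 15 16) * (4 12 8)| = 6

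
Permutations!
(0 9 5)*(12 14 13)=(0 9 5)(12 14 13)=[9, 1, 2, 3, 4, 0, 6, 7, 8, 5, 10, 11, 14, 12, 13]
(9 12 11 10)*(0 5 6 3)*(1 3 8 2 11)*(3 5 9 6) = [9, 5, 11, 0, 4, 3, 8, 7, 2, 12, 6, 10, 1] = (0 9 12 1 5 3)(2 11 10 6 8)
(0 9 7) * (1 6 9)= (0 1 6 9 7)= [1, 6, 2, 3, 4, 5, 9, 0, 8, 7]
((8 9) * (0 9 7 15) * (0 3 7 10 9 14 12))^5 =((0 14 12)(3 7 15)(8 10 9))^5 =(0 12 14)(3 15 7)(8 9 10)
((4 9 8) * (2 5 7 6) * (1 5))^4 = (1 2 6 7 5)(4 9 8)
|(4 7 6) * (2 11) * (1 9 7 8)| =6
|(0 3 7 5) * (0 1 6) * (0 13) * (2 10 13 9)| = 10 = |(0 3 7 5 1 6 9 2 10 13)|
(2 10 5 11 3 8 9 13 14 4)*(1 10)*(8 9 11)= (1 10 5 8 11 3 9 13 14 4 2)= [0, 10, 1, 9, 2, 8, 6, 7, 11, 13, 5, 3, 12, 14, 4]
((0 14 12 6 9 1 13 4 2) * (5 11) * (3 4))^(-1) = (0 2 4 3 13 1 9 6 12 14)(5 11)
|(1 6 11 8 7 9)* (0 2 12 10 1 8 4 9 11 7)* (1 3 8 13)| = |(0 2 12 10 3 8)(1 6 7 11 4 9 13)| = 42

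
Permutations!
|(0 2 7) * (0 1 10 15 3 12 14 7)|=|(0 2)(1 10 15 3 12 14 7)|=14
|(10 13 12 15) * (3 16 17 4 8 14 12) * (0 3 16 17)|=11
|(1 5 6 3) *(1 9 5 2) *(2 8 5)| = |(1 8 5 6 3 9 2)| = 7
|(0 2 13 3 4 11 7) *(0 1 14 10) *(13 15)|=11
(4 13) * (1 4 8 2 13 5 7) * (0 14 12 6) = (0 14 12 6)(1 4 5 7)(2 13 8) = [14, 4, 13, 3, 5, 7, 0, 1, 2, 9, 10, 11, 6, 8, 12]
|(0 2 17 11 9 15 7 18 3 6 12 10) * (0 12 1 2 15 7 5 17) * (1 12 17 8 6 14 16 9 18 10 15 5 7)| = |(0 5 8 6 12 15 7 10 17 11 18 3 14 16 9 1 2)| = 17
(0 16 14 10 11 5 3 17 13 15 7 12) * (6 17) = (0 16 14 10 11 5 3 6 17 13 15 7 12) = [16, 1, 2, 6, 4, 3, 17, 12, 8, 9, 11, 5, 0, 15, 10, 7, 14, 13]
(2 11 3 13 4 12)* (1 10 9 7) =(1 10 9 7)(2 11 3 13 4 12) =[0, 10, 11, 13, 12, 5, 6, 1, 8, 7, 9, 3, 2, 4]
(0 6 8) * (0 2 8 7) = (0 6 7)(2 8) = [6, 1, 8, 3, 4, 5, 7, 0, 2]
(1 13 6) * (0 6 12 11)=(0 6 1 13 12 11)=[6, 13, 2, 3, 4, 5, 1, 7, 8, 9, 10, 0, 11, 12]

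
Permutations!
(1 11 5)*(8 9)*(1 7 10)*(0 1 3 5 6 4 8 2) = (0 1 11 6 4 8 9 2)(3 5 7 10) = [1, 11, 0, 5, 8, 7, 4, 10, 9, 2, 3, 6]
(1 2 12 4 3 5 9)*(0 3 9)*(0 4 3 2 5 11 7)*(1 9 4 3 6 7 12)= [2, 5, 1, 11, 4, 3, 7, 0, 8, 9, 10, 12, 6]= (0 2 1 5 3 11 12 6 7)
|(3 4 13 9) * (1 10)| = 4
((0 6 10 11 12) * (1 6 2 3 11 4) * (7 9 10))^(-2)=((0 2 3 11 12)(1 6 7 9 10 4))^(-2)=(0 11 2 12 3)(1 10 7)(4 9 6)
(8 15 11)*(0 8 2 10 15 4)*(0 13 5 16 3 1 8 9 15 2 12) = (0 9 15 11 12)(1 8 4 13 5 16 3)(2 10) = [9, 8, 10, 1, 13, 16, 6, 7, 4, 15, 2, 12, 0, 5, 14, 11, 3]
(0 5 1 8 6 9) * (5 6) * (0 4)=[6, 8, 2, 3, 0, 1, 9, 7, 5, 4]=(0 6 9 4)(1 8 5)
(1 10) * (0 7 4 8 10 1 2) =[7, 1, 0, 3, 8, 5, 6, 4, 10, 9, 2] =(0 7 4 8 10 2)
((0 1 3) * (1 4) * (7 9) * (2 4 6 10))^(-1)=((0 6 10 2 4 1 3)(7 9))^(-1)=(0 3 1 4 2 10 6)(7 9)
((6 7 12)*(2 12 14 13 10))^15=((2 12 6 7 14 13 10))^15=(2 12 6 7 14 13 10)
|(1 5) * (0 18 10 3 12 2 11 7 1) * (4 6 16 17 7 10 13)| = 10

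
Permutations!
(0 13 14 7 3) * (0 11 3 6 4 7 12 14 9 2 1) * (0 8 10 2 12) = [13, 8, 1, 11, 7, 5, 4, 6, 10, 12, 2, 3, 14, 9, 0] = (0 13 9 12 14)(1 8 10 2)(3 11)(4 7 6)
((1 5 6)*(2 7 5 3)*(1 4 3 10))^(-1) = (1 10)(2 3 4 6 5 7)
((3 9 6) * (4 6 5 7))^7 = (3 9 5 7 4 6)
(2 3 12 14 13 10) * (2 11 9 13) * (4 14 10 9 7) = (2 3 12 10 11 7 4 14)(9 13) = [0, 1, 3, 12, 14, 5, 6, 4, 8, 13, 11, 7, 10, 9, 2]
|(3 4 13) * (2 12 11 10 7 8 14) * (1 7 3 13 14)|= 21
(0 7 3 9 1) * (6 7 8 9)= (0 8 9 1)(3 6 7)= [8, 0, 2, 6, 4, 5, 7, 3, 9, 1]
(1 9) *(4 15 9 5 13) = (1 5 13 4 15 9) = [0, 5, 2, 3, 15, 13, 6, 7, 8, 1, 10, 11, 12, 4, 14, 9]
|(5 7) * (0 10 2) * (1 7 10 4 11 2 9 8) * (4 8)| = 10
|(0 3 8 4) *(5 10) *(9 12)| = |(0 3 8 4)(5 10)(9 12)| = 4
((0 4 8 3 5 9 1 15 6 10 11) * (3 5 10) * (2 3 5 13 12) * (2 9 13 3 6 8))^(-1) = ((0 4 2 6 5 13 12 9 1 15 8 3 10 11))^(-1) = (0 11 10 3 8 15 1 9 12 13 5 6 2 4)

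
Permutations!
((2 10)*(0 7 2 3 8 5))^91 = ((0 7 2 10 3 8 5))^91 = (10)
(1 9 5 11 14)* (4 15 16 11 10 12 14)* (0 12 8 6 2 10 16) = [12, 9, 10, 3, 15, 16, 2, 7, 6, 5, 8, 4, 14, 13, 1, 0, 11] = (0 12 14 1 9 5 16 11 4 15)(2 10 8 6)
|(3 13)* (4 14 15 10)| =|(3 13)(4 14 15 10)| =4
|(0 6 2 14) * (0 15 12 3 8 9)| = 9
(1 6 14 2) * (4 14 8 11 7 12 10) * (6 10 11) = (1 10 4 14 2)(6 8)(7 12 11) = [0, 10, 1, 3, 14, 5, 8, 12, 6, 9, 4, 7, 11, 13, 2]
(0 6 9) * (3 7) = (0 6 9)(3 7) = [6, 1, 2, 7, 4, 5, 9, 3, 8, 0]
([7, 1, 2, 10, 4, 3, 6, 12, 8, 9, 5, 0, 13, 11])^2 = [12, 1, 2, 5, 4, 10, 6, 13, 8, 9, 3, 7, 11, 0]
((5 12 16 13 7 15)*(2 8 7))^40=((2 8 7 15 5 12 16 13))^40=(16)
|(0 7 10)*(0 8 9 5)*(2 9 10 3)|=6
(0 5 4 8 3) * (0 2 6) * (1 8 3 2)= (0 5 4 3 1 8 2 6)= [5, 8, 6, 1, 3, 4, 0, 7, 2]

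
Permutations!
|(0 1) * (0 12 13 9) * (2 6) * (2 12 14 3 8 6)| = |(0 1 14 3 8 6 12 13 9)| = 9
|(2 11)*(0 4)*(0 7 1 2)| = 6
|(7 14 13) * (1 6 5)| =3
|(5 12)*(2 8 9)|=6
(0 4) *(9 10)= (0 4)(9 10)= [4, 1, 2, 3, 0, 5, 6, 7, 8, 10, 9]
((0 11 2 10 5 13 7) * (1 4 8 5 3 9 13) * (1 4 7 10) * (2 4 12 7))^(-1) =((0 11 4 8 5 12 7)(1 2)(3 9 13 10))^(-1) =(0 7 12 5 8 4 11)(1 2)(3 10 13 9)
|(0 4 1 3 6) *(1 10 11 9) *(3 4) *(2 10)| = |(0 3 6)(1 4 2 10 11 9)| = 6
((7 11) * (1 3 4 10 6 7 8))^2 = (1 4 6 11)(3 10 7 8)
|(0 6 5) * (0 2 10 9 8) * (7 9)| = |(0 6 5 2 10 7 9 8)| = 8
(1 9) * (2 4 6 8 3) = (1 9)(2 4 6 8 3) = [0, 9, 4, 2, 6, 5, 8, 7, 3, 1]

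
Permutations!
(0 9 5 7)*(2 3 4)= (0 9 5 7)(2 3 4)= [9, 1, 3, 4, 2, 7, 6, 0, 8, 5]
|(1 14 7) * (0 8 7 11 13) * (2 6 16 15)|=28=|(0 8 7 1 14 11 13)(2 6 16 15)|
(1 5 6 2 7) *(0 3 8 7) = (0 3 8 7 1 5 6 2) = [3, 5, 0, 8, 4, 6, 2, 1, 7]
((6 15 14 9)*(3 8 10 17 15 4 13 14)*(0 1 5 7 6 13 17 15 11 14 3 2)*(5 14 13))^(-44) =((0 1 14 9 5 7 6 4 17 11 13 3 8 10 15 2))^(-44) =(0 5 17 8)(1 7 11 10)(2 9 4 3)(6 13 15 14)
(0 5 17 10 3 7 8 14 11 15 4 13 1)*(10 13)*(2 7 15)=(0 5 17 13 1)(2 7 8 14 11)(3 15 4 10)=[5, 0, 7, 15, 10, 17, 6, 8, 14, 9, 3, 2, 12, 1, 11, 4, 16, 13]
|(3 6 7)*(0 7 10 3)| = 6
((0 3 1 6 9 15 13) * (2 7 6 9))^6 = (15)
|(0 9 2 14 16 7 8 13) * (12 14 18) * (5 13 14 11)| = |(0 9 2 18 12 11 5 13)(7 8 14 16)| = 8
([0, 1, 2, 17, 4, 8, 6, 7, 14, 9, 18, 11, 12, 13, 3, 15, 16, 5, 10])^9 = (3 14 8 5 17)(10 18)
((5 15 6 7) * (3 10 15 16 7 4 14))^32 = (3 15 4)(5 7 16)(6 14 10)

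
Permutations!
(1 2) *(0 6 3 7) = (0 6 3 7)(1 2) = [6, 2, 1, 7, 4, 5, 3, 0]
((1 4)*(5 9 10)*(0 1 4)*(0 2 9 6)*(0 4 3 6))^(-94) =(0 2 10)(1 9 5)(3 4 6)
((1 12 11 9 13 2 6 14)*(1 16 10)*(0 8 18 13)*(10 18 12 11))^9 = (0 12 1 9 8 10 11)(2 16)(6 18)(13 14)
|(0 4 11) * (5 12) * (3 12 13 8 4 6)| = |(0 6 3 12 5 13 8 4 11)| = 9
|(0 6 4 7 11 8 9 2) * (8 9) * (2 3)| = 8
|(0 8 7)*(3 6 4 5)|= 12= |(0 8 7)(3 6 4 5)|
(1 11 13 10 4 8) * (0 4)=(0 4 8 1 11 13 10)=[4, 11, 2, 3, 8, 5, 6, 7, 1, 9, 0, 13, 12, 10]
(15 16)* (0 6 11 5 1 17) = (0 6 11 5 1 17)(15 16) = [6, 17, 2, 3, 4, 1, 11, 7, 8, 9, 10, 5, 12, 13, 14, 16, 15, 0]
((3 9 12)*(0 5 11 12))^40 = (0 3 11)(5 9 12)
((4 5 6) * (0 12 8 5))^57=(0 5)(4 8)(6 12)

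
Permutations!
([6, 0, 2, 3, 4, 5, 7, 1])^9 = (0 6 7 1)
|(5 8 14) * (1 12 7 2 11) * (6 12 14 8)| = 8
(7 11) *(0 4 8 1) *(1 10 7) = (0 4 8 10 7 11 1) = [4, 0, 2, 3, 8, 5, 6, 11, 10, 9, 7, 1]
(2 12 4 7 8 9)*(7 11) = (2 12 4 11 7 8 9) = [0, 1, 12, 3, 11, 5, 6, 8, 9, 2, 10, 7, 4]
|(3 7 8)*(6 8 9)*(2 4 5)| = 15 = |(2 4 5)(3 7 9 6 8)|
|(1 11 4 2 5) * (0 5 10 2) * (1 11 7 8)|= |(0 5 11 4)(1 7 8)(2 10)|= 12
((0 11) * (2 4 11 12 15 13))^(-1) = (0 11 4 2 13 15 12)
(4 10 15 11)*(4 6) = (4 10 15 11 6) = [0, 1, 2, 3, 10, 5, 4, 7, 8, 9, 15, 6, 12, 13, 14, 11]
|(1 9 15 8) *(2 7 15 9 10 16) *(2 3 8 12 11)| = |(1 10 16 3 8)(2 7 15 12 11)| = 5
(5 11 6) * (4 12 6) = (4 12 6 5 11) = [0, 1, 2, 3, 12, 11, 5, 7, 8, 9, 10, 4, 6]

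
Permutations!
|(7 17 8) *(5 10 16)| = |(5 10 16)(7 17 8)| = 3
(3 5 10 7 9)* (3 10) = (3 5)(7 9 10) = [0, 1, 2, 5, 4, 3, 6, 9, 8, 10, 7]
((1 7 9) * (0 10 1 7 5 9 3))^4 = ((0 10 1 5 9 7 3))^4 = (0 9 10 7 1 3 5)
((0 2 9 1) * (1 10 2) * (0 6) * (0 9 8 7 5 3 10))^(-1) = (0 9 6 1)(2 10 3 5 7 8) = ((0 1 6 9)(2 8 7 5 3 10))^(-1)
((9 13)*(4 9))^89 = ((4 9 13))^89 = (4 13 9)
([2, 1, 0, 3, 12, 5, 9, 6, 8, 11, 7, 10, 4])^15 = [2, 1, 0, 3, 12, 5, 6, 7, 8, 9, 10, 11, 4]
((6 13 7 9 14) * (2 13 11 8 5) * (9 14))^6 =(2 8 6 7)(5 11 14 13)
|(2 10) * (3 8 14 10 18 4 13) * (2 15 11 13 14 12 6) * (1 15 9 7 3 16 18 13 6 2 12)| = 16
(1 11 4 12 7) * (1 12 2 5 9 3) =(1 11 4 2 5 9 3)(7 12) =[0, 11, 5, 1, 2, 9, 6, 12, 8, 3, 10, 4, 7]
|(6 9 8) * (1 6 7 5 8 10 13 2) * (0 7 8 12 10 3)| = |(0 7 5 12 10 13 2 1 6 9 3)| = 11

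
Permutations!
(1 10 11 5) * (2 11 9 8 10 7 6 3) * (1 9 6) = (1 7)(2 11 5 9 8 10 6 3) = [0, 7, 11, 2, 4, 9, 3, 1, 10, 8, 6, 5]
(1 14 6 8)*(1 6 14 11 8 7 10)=[0, 11, 2, 3, 4, 5, 7, 10, 6, 9, 1, 8, 12, 13, 14]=(14)(1 11 8 6 7 10)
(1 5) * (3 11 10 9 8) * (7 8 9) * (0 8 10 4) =(0 8 3 11 4)(1 5)(7 10) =[8, 5, 2, 11, 0, 1, 6, 10, 3, 9, 7, 4]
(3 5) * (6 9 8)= (3 5)(6 9 8)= [0, 1, 2, 5, 4, 3, 9, 7, 6, 8]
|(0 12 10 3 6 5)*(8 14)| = 6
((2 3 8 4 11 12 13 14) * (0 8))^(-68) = ((0 8 4 11 12 13 14 2 3))^(-68) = (0 12 3 11 2 4 14 8 13)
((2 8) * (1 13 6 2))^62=(1 6 8 13 2)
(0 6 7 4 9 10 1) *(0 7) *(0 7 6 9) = [9, 6, 2, 3, 0, 5, 7, 4, 8, 10, 1] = (0 9 10 1 6 7 4)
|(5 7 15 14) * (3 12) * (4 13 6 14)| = |(3 12)(4 13 6 14 5 7 15)| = 14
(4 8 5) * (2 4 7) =(2 4 8 5 7) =[0, 1, 4, 3, 8, 7, 6, 2, 5]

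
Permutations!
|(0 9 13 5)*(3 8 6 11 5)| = 8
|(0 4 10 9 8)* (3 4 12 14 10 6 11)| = 12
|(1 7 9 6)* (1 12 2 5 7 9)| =|(1 9 6 12 2 5 7)| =7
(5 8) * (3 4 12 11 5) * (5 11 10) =(3 4 12 10 5 8) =[0, 1, 2, 4, 12, 8, 6, 7, 3, 9, 5, 11, 10]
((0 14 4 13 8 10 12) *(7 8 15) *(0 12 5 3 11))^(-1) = ((0 14 4 13 15 7 8 10 5 3 11))^(-1) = (0 11 3 5 10 8 7 15 13 4 14)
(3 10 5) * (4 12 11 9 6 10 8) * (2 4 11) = (2 4 12)(3 8 11 9 6 10 5) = [0, 1, 4, 8, 12, 3, 10, 7, 11, 6, 5, 9, 2]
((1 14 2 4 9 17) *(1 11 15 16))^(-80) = ((1 14 2 4 9 17 11 15 16))^(-80) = (1 14 2 4 9 17 11 15 16)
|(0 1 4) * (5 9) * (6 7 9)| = |(0 1 4)(5 6 7 9)| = 12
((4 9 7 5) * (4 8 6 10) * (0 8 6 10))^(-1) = (0 6 5 7 9 4 10 8)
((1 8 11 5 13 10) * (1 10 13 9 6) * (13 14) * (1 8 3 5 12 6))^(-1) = ((1 3 5 9)(6 8 11 12)(13 14))^(-1) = (1 9 5 3)(6 12 11 8)(13 14)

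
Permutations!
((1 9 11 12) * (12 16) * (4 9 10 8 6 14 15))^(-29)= (1 14 11 10 15 16 8 4 12 6 9)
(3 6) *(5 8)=[0, 1, 2, 6, 4, 8, 3, 7, 5]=(3 6)(5 8)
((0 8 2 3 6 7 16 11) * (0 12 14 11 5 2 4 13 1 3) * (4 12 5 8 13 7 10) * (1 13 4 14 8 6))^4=(0 6 5 7 14)(2 16 11 4 10)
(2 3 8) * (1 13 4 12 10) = (1 13 4 12 10)(2 3 8) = [0, 13, 3, 8, 12, 5, 6, 7, 2, 9, 1, 11, 10, 4]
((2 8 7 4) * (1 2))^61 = ((1 2 8 7 4))^61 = (1 2 8 7 4)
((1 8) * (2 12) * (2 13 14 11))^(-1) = (1 8)(2 11 14 13 12)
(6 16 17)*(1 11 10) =(1 11 10)(6 16 17) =[0, 11, 2, 3, 4, 5, 16, 7, 8, 9, 1, 10, 12, 13, 14, 15, 17, 6]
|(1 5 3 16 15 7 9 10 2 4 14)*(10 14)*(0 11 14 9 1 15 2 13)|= |(0 11 14 15 7 1 5 3 16 2 4 10 13)|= 13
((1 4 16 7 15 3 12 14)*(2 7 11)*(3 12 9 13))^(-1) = ((1 4 16 11 2 7 15 12 14)(3 9 13))^(-1) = (1 14 12 15 7 2 11 16 4)(3 13 9)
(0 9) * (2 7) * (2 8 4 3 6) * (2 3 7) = (0 9)(3 6)(4 7 8) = [9, 1, 2, 6, 7, 5, 3, 8, 4, 0]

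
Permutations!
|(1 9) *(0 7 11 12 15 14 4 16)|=|(0 7 11 12 15 14 4 16)(1 9)|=8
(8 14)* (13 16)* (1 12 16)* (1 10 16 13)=[0, 12, 2, 3, 4, 5, 6, 7, 14, 9, 16, 11, 13, 10, 8, 15, 1]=(1 12 13 10 16)(8 14)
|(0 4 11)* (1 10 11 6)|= 6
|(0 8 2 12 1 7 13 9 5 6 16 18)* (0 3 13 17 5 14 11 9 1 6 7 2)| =24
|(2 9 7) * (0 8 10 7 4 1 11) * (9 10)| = |(0 8 9 4 1 11)(2 10 7)| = 6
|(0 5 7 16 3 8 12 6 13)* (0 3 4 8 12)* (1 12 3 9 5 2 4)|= 8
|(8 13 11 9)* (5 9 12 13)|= |(5 9 8)(11 12 13)|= 3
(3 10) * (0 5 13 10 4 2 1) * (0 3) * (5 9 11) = (0 9 11 5 13 10)(1 3 4 2) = [9, 3, 1, 4, 2, 13, 6, 7, 8, 11, 0, 5, 12, 10]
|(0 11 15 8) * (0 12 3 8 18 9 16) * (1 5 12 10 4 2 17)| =|(0 11 15 18 9 16)(1 5 12 3 8 10 4 2 17)| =18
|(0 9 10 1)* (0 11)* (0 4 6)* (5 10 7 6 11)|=12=|(0 9 7 6)(1 5 10)(4 11)|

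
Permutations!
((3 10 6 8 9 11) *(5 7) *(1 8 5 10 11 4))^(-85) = ((1 8 9 4)(3 11)(5 7 10 6))^(-85) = (1 4 9 8)(3 11)(5 6 10 7)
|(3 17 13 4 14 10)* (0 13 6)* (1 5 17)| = 10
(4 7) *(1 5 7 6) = [0, 5, 2, 3, 6, 7, 1, 4] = (1 5 7 4 6)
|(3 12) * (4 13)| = 2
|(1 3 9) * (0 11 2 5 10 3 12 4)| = |(0 11 2 5 10 3 9 1 12 4)| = 10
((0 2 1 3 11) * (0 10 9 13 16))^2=((0 2 1 3 11 10 9 13 16))^2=(0 1 11 9 16 2 3 10 13)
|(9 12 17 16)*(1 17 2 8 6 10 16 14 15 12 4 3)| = 13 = |(1 17 14 15 12 2 8 6 10 16 9 4 3)|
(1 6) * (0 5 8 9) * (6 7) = (0 5 8 9)(1 7 6) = [5, 7, 2, 3, 4, 8, 1, 6, 9, 0]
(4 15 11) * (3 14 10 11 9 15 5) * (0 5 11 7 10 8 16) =[5, 1, 2, 14, 11, 3, 6, 10, 16, 15, 7, 4, 12, 13, 8, 9, 0] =(0 5 3 14 8 16)(4 11)(7 10)(9 15)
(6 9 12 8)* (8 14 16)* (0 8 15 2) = (0 8 6 9 12 14 16 15 2) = [8, 1, 0, 3, 4, 5, 9, 7, 6, 12, 10, 11, 14, 13, 16, 2, 15]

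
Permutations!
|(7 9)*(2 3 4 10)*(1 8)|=4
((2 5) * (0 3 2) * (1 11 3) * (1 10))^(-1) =((0 10 1 11 3 2 5))^(-1) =(0 5 2 3 11 1 10)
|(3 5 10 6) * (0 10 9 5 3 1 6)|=2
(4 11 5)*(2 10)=[0, 1, 10, 3, 11, 4, 6, 7, 8, 9, 2, 5]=(2 10)(4 11 5)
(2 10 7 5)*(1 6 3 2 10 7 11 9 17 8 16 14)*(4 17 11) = (1 6 3 2 7 5 10 4 17 8 16 14)(9 11) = [0, 6, 7, 2, 17, 10, 3, 5, 16, 11, 4, 9, 12, 13, 1, 15, 14, 8]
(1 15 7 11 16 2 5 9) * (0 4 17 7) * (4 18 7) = (0 18 7 11 16 2 5 9 1 15)(4 17) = [18, 15, 5, 3, 17, 9, 6, 11, 8, 1, 10, 16, 12, 13, 14, 0, 2, 4, 7]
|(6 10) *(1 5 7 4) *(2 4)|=10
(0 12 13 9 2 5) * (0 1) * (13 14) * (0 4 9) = (0 12 14 13)(1 4 9 2 5) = [12, 4, 5, 3, 9, 1, 6, 7, 8, 2, 10, 11, 14, 0, 13]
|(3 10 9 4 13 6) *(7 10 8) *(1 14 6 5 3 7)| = 11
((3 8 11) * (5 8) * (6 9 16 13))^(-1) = (3 11 8 5)(6 13 16 9)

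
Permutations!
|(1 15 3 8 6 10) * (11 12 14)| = |(1 15 3 8 6 10)(11 12 14)| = 6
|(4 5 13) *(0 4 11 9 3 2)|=|(0 4 5 13 11 9 3 2)|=8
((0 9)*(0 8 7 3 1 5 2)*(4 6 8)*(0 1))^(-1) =((0 9 4 6 8 7 3)(1 5 2))^(-1) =(0 3 7 8 6 4 9)(1 2 5)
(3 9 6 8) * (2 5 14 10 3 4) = [0, 1, 5, 9, 2, 14, 8, 7, 4, 6, 3, 11, 12, 13, 10] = (2 5 14 10 3 9 6 8 4)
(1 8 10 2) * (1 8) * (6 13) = (2 8 10)(6 13) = [0, 1, 8, 3, 4, 5, 13, 7, 10, 9, 2, 11, 12, 6]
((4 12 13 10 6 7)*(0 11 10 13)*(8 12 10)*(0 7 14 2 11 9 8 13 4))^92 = (0 8 7 9 12)(2 11 13 4 10 6 14)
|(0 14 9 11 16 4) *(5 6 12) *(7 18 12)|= |(0 14 9 11 16 4)(5 6 7 18 12)|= 30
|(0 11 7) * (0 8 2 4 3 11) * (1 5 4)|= 8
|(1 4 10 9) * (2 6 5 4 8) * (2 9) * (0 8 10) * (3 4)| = |(0 8 9 1 10 2 6 5 3 4)| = 10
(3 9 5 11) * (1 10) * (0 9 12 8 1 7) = (0 9 5 11 3 12 8 1 10 7) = [9, 10, 2, 12, 4, 11, 6, 0, 1, 5, 7, 3, 8]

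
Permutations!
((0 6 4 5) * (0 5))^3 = (6) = ((0 6 4))^3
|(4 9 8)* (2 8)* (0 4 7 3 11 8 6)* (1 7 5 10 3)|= 10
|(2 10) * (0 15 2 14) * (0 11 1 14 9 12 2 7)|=|(0 15 7)(1 14 11)(2 10 9 12)|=12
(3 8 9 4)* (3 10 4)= (3 8 9)(4 10)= [0, 1, 2, 8, 10, 5, 6, 7, 9, 3, 4]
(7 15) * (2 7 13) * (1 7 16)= [0, 7, 16, 3, 4, 5, 6, 15, 8, 9, 10, 11, 12, 2, 14, 13, 1]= (1 7 15 13 2 16)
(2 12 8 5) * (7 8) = (2 12 7 8 5) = [0, 1, 12, 3, 4, 2, 6, 8, 5, 9, 10, 11, 7]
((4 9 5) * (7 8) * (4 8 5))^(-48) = ((4 9)(5 8 7))^(-48) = (9)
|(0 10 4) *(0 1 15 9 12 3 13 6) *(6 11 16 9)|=|(0 10 4 1 15 6)(3 13 11 16 9 12)|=6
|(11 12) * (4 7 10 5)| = 4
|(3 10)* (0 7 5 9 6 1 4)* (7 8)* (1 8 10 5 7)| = 9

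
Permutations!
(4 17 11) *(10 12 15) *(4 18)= (4 17 11 18)(10 12 15)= [0, 1, 2, 3, 17, 5, 6, 7, 8, 9, 12, 18, 15, 13, 14, 10, 16, 11, 4]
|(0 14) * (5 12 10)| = |(0 14)(5 12 10)| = 6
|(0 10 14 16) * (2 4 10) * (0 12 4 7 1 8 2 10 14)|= |(0 10)(1 8 2 7)(4 14 16 12)|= 4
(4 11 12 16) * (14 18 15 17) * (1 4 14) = (1 4 11 12 16 14 18 15 17) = [0, 4, 2, 3, 11, 5, 6, 7, 8, 9, 10, 12, 16, 13, 18, 17, 14, 1, 15]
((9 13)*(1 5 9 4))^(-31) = ((1 5 9 13 4))^(-31) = (1 4 13 9 5)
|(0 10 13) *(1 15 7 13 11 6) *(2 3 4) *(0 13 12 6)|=|(0 10 11)(1 15 7 12 6)(2 3 4)|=15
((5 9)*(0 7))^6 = ((0 7)(5 9))^6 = (9)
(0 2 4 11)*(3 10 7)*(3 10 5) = (0 2 4 11)(3 5)(7 10) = [2, 1, 4, 5, 11, 3, 6, 10, 8, 9, 7, 0]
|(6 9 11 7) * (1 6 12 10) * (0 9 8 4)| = 10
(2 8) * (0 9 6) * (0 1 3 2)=(0 9 6 1 3 2 8)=[9, 3, 8, 2, 4, 5, 1, 7, 0, 6]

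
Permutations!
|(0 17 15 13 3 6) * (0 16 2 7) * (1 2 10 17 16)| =11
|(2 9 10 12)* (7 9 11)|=6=|(2 11 7 9 10 12)|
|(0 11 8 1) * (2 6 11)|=|(0 2 6 11 8 1)|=6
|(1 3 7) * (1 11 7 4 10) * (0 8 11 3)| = |(0 8 11 7 3 4 10 1)| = 8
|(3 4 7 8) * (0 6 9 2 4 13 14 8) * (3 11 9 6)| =10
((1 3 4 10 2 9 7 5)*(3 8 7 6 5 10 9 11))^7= ((1 8 7 10 2 11 3 4 9 6 5))^7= (1 4 10 5 3 7 6 11 8 9 2)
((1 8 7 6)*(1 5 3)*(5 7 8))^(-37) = ((8)(1 5 3)(6 7))^(-37) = (8)(1 3 5)(6 7)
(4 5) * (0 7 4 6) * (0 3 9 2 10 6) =(0 7 4 5)(2 10 6 3 9) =[7, 1, 10, 9, 5, 0, 3, 4, 8, 2, 6]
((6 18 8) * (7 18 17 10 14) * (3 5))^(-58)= (6 18 14 17 8 7 10)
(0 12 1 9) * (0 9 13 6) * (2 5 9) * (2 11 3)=[12, 13, 5, 2, 4, 9, 0, 7, 8, 11, 10, 3, 1, 6]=(0 12 1 13 6)(2 5 9 11 3)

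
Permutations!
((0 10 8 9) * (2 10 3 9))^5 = ((0 3 9)(2 10 8))^5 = (0 9 3)(2 8 10)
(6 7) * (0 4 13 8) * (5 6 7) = (0 4 13 8)(5 6) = [4, 1, 2, 3, 13, 6, 5, 7, 0, 9, 10, 11, 12, 8]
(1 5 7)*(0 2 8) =(0 2 8)(1 5 7) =[2, 5, 8, 3, 4, 7, 6, 1, 0]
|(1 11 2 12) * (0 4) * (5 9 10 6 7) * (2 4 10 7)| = |(0 10 6 2 12 1 11 4)(5 9 7)| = 24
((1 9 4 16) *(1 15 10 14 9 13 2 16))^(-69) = (1 16 14)(2 10 4)(9 13 15)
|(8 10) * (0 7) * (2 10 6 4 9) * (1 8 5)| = 8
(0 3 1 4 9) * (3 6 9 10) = (0 6 9)(1 4 10 3) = [6, 4, 2, 1, 10, 5, 9, 7, 8, 0, 3]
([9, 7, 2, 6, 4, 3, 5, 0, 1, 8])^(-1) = [7, 8, 2, 5, 4, 6, 3, 1, 9, 0]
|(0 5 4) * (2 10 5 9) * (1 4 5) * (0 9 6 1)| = 7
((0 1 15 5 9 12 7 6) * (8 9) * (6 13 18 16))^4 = ((0 1 15 5 8 9 12 7 13 18 16 6))^4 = (0 8 13)(1 9 18)(5 7 6)(12 16 15)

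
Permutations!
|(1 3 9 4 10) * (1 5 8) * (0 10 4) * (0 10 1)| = 7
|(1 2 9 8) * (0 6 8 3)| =|(0 6 8 1 2 9 3)| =7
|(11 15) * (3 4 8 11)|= 5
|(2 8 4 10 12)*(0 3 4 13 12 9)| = 20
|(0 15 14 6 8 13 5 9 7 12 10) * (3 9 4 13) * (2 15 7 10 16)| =|(0 7 12 16 2 15 14 6 8 3 9 10)(4 13 5)| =12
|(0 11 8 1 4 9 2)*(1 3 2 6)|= 20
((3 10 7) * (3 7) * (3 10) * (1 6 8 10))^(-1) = ((1 6 8 10))^(-1) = (1 10 8 6)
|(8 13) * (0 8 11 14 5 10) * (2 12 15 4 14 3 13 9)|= |(0 8 9 2 12 15 4 14 5 10)(3 13 11)|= 30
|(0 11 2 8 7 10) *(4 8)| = 7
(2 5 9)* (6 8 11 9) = (2 5 6 8 11 9) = [0, 1, 5, 3, 4, 6, 8, 7, 11, 2, 10, 9]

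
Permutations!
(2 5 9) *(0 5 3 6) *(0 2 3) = (0 5 9 3 6 2) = [5, 1, 0, 6, 4, 9, 2, 7, 8, 3]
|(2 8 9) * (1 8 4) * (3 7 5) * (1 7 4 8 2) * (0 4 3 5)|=12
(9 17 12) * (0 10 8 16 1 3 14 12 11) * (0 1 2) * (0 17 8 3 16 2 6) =[10, 16, 17, 14, 4, 5, 0, 7, 2, 8, 3, 1, 9, 13, 12, 15, 6, 11] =(0 10 3 14 12 9 8 2 17 11 1 16 6)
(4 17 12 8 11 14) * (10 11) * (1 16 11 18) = [0, 16, 2, 3, 17, 5, 6, 7, 10, 9, 18, 14, 8, 13, 4, 15, 11, 12, 1] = (1 16 11 14 4 17 12 8 10 18)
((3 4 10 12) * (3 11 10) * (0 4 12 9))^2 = (0 3 11 9 4 12 10)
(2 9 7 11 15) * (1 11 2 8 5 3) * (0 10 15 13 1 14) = [10, 11, 9, 14, 4, 3, 6, 2, 5, 7, 15, 13, 12, 1, 0, 8] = (0 10 15 8 5 3 14)(1 11 13)(2 9 7)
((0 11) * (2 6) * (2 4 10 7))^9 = (0 11)(2 7 10 4 6)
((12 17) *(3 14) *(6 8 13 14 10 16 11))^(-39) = (3 10 16 11 6 8 13 14)(12 17)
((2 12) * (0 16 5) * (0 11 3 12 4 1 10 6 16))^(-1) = (1 4 2 12 3 11 5 16 6 10)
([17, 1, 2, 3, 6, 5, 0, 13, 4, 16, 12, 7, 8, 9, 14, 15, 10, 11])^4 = [13, 1, 2, 3, 11, 5, 7, 10, 17, 8, 6, 16, 0, 12, 14, 15, 4, 9]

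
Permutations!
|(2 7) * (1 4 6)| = 6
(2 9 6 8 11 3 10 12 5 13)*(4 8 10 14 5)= (2 9 6 10 12 4 8 11 3 14 5 13)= [0, 1, 9, 14, 8, 13, 10, 7, 11, 6, 12, 3, 4, 2, 5]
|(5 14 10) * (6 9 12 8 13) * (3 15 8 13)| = 12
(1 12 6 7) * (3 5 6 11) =(1 12 11 3 5 6 7) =[0, 12, 2, 5, 4, 6, 7, 1, 8, 9, 10, 3, 11]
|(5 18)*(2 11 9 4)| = 4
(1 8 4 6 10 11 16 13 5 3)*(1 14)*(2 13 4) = (1 8 2 13 5 3 14)(4 6 10 11 16) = [0, 8, 13, 14, 6, 3, 10, 7, 2, 9, 11, 16, 12, 5, 1, 15, 4]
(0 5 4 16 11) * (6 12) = (0 5 4 16 11)(6 12) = [5, 1, 2, 3, 16, 4, 12, 7, 8, 9, 10, 0, 6, 13, 14, 15, 11]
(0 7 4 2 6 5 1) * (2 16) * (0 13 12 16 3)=(0 7 4 3)(1 13 12 16 2 6 5)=[7, 13, 6, 0, 3, 1, 5, 4, 8, 9, 10, 11, 16, 12, 14, 15, 2]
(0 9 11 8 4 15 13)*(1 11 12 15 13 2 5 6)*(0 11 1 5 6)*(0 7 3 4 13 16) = (0 9 12 15 2 6 5 7 3 4 16)(8 13 11) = [9, 1, 6, 4, 16, 7, 5, 3, 13, 12, 10, 8, 15, 11, 14, 2, 0]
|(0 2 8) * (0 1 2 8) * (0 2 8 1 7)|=|(0 1 8 7)|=4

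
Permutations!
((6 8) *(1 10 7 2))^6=((1 10 7 2)(6 8))^6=(1 7)(2 10)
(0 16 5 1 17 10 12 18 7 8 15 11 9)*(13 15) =(0 16 5 1 17 10 12 18 7 8 13 15 11 9) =[16, 17, 2, 3, 4, 1, 6, 8, 13, 0, 12, 9, 18, 15, 14, 11, 5, 10, 7]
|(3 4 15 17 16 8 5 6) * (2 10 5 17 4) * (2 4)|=21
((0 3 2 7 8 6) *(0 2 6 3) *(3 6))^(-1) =((2 7 8 6))^(-1) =(2 6 8 7)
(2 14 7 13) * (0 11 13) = (0 11 13 2 14 7) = [11, 1, 14, 3, 4, 5, 6, 0, 8, 9, 10, 13, 12, 2, 7]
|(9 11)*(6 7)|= |(6 7)(9 11)|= 2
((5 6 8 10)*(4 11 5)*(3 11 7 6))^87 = (11)(4 6 10 7 8)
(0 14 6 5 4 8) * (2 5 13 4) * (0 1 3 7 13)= (0 14 6)(1 3 7 13 4 8)(2 5)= [14, 3, 5, 7, 8, 2, 0, 13, 1, 9, 10, 11, 12, 4, 6]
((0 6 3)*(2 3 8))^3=((0 6 8 2 3))^3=(0 2 6 3 8)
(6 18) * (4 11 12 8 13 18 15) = (4 11 12 8 13 18 6 15) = [0, 1, 2, 3, 11, 5, 15, 7, 13, 9, 10, 12, 8, 18, 14, 4, 16, 17, 6]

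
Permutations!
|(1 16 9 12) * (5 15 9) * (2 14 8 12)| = |(1 16 5 15 9 2 14 8 12)| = 9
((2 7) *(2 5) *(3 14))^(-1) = ((2 7 5)(3 14))^(-1) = (2 5 7)(3 14)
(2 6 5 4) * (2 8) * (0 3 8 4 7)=(0 3 8 2 6 5 7)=[3, 1, 6, 8, 4, 7, 5, 0, 2]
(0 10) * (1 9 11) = (0 10)(1 9 11) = [10, 9, 2, 3, 4, 5, 6, 7, 8, 11, 0, 1]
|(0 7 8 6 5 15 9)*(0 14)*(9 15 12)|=8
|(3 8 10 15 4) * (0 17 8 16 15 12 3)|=|(0 17 8 10 12 3 16 15 4)|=9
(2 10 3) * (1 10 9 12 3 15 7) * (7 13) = (1 10 15 13 7)(2 9 12 3) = [0, 10, 9, 2, 4, 5, 6, 1, 8, 12, 15, 11, 3, 7, 14, 13]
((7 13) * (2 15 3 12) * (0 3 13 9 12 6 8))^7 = ((0 3 6 8)(2 15 13 7 9 12))^7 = (0 8 6 3)(2 15 13 7 9 12)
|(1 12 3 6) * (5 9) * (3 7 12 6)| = |(1 6)(5 9)(7 12)| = 2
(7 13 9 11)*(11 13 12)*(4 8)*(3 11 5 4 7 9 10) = [0, 1, 2, 11, 8, 4, 6, 12, 7, 13, 3, 9, 5, 10] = (3 11 9 13 10)(4 8 7 12 5)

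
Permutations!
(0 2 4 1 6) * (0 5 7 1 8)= [2, 6, 4, 3, 8, 7, 5, 1, 0]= (0 2 4 8)(1 6 5 7)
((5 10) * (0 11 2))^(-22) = (0 2 11)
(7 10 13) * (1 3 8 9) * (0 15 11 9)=[15, 3, 2, 8, 4, 5, 6, 10, 0, 1, 13, 9, 12, 7, 14, 11]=(0 15 11 9 1 3 8)(7 10 13)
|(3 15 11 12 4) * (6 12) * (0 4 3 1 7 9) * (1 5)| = 30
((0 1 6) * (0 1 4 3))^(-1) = ((0 4 3)(1 6))^(-1) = (0 3 4)(1 6)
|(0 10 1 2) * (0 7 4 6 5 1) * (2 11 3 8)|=18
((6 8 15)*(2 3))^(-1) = ((2 3)(6 8 15))^(-1) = (2 3)(6 15 8)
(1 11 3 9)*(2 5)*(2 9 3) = (1 11 2 5 9) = [0, 11, 5, 3, 4, 9, 6, 7, 8, 1, 10, 2]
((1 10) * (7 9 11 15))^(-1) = (1 10)(7 15 11 9)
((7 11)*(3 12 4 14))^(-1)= (3 14 4 12)(7 11)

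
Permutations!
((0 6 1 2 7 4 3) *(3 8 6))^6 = (8)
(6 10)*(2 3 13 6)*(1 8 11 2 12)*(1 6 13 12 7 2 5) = (13)(1 8 11 5)(2 3 12 6 10 7) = [0, 8, 3, 12, 4, 1, 10, 2, 11, 9, 7, 5, 6, 13]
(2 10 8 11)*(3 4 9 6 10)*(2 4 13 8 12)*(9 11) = (2 3 13 8 9 6 10 12)(4 11) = [0, 1, 3, 13, 11, 5, 10, 7, 9, 6, 12, 4, 2, 8]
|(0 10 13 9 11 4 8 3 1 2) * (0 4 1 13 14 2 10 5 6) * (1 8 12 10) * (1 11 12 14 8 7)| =|(0 5 6)(1 11 7)(2 4 14)(3 13 9 12 10 8)| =6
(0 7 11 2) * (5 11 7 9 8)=(0 9 8 5 11 2)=[9, 1, 0, 3, 4, 11, 6, 7, 5, 8, 10, 2]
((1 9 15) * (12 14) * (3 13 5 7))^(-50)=((1 9 15)(3 13 5 7)(12 14))^(-50)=(1 9 15)(3 5)(7 13)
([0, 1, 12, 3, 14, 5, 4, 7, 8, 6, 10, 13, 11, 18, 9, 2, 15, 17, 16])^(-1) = [0, 1, 15, 3, 6, 5, 9, 7, 8, 14, 10, 12, 2, 11, 4, 16, 18, 17, 13]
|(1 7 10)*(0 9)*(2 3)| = 6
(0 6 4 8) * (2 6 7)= (0 7 2 6 4 8)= [7, 1, 6, 3, 8, 5, 4, 2, 0]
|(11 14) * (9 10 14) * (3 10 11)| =6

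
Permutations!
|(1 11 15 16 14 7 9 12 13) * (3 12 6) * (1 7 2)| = 6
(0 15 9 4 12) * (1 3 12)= (0 15 9 4 1 3 12)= [15, 3, 2, 12, 1, 5, 6, 7, 8, 4, 10, 11, 0, 13, 14, 9]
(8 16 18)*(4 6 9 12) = (4 6 9 12)(8 16 18) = [0, 1, 2, 3, 6, 5, 9, 7, 16, 12, 10, 11, 4, 13, 14, 15, 18, 17, 8]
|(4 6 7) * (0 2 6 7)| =6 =|(0 2 6)(4 7)|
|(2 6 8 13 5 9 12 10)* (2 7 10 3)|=8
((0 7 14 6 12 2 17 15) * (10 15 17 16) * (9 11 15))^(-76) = (17)(0 7 14 6 12 2 16 10 9 11 15)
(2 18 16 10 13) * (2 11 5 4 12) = [0, 1, 18, 3, 12, 4, 6, 7, 8, 9, 13, 5, 2, 11, 14, 15, 10, 17, 16] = (2 18 16 10 13 11 5 4 12)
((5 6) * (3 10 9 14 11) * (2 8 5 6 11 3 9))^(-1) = (2 10 3 14 9 11 5 8)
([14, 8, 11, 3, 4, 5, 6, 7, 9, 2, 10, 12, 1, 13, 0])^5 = (0 14)(1 12 11 2 9 8)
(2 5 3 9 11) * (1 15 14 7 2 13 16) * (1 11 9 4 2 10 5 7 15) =(2 7 10 5 3 4)(11 13 16)(14 15) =[0, 1, 7, 4, 2, 3, 6, 10, 8, 9, 5, 13, 12, 16, 15, 14, 11]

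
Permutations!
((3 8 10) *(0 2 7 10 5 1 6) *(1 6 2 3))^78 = (0 5 3 6 8)(1 7)(2 10) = ((0 3 8 5 6)(1 2 7 10))^78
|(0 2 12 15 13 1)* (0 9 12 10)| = 15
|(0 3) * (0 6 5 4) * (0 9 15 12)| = 8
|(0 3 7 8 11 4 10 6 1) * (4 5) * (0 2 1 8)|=6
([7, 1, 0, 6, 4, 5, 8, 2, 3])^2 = (0 2 7)(3 8 6)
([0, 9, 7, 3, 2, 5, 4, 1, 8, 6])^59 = (1 7 2 4 6 9)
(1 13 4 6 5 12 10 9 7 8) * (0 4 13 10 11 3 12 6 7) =(13)(0 4 7 8 1 10 9)(3 12 11)(5 6) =[4, 10, 2, 12, 7, 6, 5, 8, 1, 0, 9, 3, 11, 13]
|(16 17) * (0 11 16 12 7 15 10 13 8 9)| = |(0 11 16 17 12 7 15 10 13 8 9)| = 11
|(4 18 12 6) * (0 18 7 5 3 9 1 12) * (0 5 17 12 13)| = 35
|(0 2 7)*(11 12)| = 6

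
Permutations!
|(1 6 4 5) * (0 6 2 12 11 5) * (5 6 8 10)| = 10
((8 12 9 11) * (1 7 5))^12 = ((1 7 5)(8 12 9 11))^12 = (12)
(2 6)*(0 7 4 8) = (0 7 4 8)(2 6) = [7, 1, 6, 3, 8, 5, 2, 4, 0]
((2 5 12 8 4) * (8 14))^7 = (2 5 12 14 8 4)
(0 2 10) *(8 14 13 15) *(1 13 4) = (0 2 10)(1 13 15 8 14 4) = [2, 13, 10, 3, 1, 5, 6, 7, 14, 9, 0, 11, 12, 15, 4, 8]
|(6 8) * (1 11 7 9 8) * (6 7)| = |(1 11 6)(7 9 8)| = 3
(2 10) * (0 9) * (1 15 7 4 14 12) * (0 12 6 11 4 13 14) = (0 9 12 1 15 7 13 14 6 11 4)(2 10) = [9, 15, 10, 3, 0, 5, 11, 13, 8, 12, 2, 4, 1, 14, 6, 7]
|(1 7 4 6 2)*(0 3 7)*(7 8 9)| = 9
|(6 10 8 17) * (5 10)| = 5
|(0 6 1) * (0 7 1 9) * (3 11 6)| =10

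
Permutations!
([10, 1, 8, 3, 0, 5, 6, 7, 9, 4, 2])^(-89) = [10, 1, 8, 3, 0, 5, 6, 7, 9, 4, 2]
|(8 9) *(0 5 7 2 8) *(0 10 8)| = 12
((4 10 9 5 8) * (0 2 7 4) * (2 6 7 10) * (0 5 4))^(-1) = ((0 6 7)(2 10 9 4)(5 8))^(-1) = (0 7 6)(2 4 9 10)(5 8)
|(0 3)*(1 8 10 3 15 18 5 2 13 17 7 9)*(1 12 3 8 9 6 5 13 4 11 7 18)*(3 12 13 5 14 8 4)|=70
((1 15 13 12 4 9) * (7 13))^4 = ((1 15 7 13 12 4 9))^4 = (1 12 15 4 7 9 13)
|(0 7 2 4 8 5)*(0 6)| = 7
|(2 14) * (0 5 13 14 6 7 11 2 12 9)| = 12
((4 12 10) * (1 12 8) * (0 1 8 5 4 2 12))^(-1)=((0 1)(2 12 10)(4 5))^(-1)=(0 1)(2 10 12)(4 5)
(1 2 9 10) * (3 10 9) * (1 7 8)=[0, 2, 3, 10, 4, 5, 6, 8, 1, 9, 7]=(1 2 3 10 7 8)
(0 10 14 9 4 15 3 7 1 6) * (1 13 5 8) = (0 10 14 9 4 15 3 7 13 5 8 1 6) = [10, 6, 2, 7, 15, 8, 0, 13, 1, 4, 14, 11, 12, 5, 9, 3]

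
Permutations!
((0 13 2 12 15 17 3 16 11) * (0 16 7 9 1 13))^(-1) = ((1 13 2 12 15 17 3 7 9)(11 16))^(-1) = (1 9 7 3 17 15 12 2 13)(11 16)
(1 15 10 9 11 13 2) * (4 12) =(1 15 10 9 11 13 2)(4 12) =[0, 15, 1, 3, 12, 5, 6, 7, 8, 11, 9, 13, 4, 2, 14, 10]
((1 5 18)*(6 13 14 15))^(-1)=((1 5 18)(6 13 14 15))^(-1)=(1 18 5)(6 15 14 13)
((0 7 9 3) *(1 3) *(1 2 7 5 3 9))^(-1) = (0 3 5)(1 7 2 9)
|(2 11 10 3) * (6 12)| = 4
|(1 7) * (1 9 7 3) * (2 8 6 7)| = |(1 3)(2 8 6 7 9)| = 10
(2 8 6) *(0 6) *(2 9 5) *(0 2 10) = (0 6 9 5 10)(2 8) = [6, 1, 8, 3, 4, 10, 9, 7, 2, 5, 0]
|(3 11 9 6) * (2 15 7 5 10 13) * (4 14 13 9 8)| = 13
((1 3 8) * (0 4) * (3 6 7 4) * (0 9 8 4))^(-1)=(0 7 6 1 8 9 4 3)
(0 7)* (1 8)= [7, 8, 2, 3, 4, 5, 6, 0, 1]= (0 7)(1 8)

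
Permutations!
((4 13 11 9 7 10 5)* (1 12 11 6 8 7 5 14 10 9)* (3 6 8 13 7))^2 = (14)(1 11 12)(3 13)(4 9)(5 7)(6 8)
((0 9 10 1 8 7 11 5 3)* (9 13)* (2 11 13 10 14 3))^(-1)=((0 10 1 8 7 13 9 14 3)(2 11 5))^(-1)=(0 3 14 9 13 7 8 1 10)(2 5 11)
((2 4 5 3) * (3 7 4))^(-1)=(2 3)(4 7 5)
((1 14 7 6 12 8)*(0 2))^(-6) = ((0 2)(1 14 7 6 12 8))^(-6) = (14)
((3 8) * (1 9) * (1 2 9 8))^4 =(9)(1 8 3)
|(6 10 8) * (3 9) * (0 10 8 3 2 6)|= 7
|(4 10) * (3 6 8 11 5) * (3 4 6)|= |(4 10 6 8 11 5)|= 6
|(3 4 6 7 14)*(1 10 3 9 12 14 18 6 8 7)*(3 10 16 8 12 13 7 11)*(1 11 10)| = |(1 16 8 10)(3 4 12 14 9 13 7 18 6 11)| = 20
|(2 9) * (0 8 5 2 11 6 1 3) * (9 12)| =10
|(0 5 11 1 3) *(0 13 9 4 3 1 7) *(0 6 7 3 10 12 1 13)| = |(0 5 11 3)(1 13 9 4 10 12)(6 7)| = 12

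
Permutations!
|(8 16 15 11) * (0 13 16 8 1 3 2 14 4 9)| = |(0 13 16 15 11 1 3 2 14 4 9)| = 11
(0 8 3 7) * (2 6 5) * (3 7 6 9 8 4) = (0 4 3 6 5 2 9 8 7) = [4, 1, 9, 6, 3, 2, 5, 0, 7, 8]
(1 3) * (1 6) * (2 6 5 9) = (1 3 5 9 2 6) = [0, 3, 6, 5, 4, 9, 1, 7, 8, 2]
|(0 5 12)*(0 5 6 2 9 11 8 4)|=|(0 6 2 9 11 8 4)(5 12)|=14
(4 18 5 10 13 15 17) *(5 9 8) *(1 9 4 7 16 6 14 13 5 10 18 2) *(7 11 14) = (1 9 8 10 5 18 4 2)(6 7 16)(11 14 13 15 17) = [0, 9, 1, 3, 2, 18, 7, 16, 10, 8, 5, 14, 12, 15, 13, 17, 6, 11, 4]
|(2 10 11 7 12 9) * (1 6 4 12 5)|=10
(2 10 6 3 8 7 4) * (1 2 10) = (1 2)(3 8 7 4 10 6) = [0, 2, 1, 8, 10, 5, 3, 4, 7, 9, 6]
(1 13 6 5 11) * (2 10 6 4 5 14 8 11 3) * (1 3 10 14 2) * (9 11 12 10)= (1 13 4 5 9 11 3)(2 14 8 12 10 6)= [0, 13, 14, 1, 5, 9, 2, 7, 12, 11, 6, 3, 10, 4, 8]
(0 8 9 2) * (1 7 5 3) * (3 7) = (0 8 9 2)(1 3)(5 7) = [8, 3, 0, 1, 4, 7, 6, 5, 9, 2]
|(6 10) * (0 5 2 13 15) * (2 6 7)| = 8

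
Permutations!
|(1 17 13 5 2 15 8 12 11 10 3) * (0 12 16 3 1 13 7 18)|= 56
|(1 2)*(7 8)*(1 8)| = 4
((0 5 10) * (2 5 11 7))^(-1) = ((0 11 7 2 5 10))^(-1) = (0 10 5 2 7 11)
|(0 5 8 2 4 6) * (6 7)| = 7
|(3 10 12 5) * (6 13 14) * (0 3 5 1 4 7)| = 21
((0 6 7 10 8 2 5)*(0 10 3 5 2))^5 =(0 10 3 6 8 5 7)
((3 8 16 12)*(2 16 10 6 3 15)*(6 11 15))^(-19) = (2 15 11 10 8 3 6 12 16)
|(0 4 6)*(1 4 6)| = 2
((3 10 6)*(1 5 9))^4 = ((1 5 9)(3 10 6))^4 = (1 5 9)(3 10 6)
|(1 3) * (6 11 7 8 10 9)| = 6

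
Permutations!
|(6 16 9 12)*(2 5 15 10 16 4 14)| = |(2 5 15 10 16 9 12 6 4 14)| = 10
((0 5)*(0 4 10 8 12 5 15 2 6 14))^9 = ((0 15 2 6 14)(4 10 8 12 5))^9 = (0 14 6 2 15)(4 5 12 8 10)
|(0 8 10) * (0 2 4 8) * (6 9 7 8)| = 7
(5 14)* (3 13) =[0, 1, 2, 13, 4, 14, 6, 7, 8, 9, 10, 11, 12, 3, 5] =(3 13)(5 14)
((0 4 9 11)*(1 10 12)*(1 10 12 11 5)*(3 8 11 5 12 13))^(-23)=(0 11 8 3 13 1 5 10 12 9 4)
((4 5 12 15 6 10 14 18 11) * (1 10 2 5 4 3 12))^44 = ((1 10 14 18 11 3 12 15 6 2 5))^44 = (18)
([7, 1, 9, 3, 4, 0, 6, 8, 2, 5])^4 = [9, 1, 7, 3, 4, 2, 6, 5, 0, 8]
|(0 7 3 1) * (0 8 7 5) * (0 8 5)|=5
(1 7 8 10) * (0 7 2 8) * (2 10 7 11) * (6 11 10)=(0 10 1 6 11 2 8 7)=[10, 6, 8, 3, 4, 5, 11, 0, 7, 9, 1, 2]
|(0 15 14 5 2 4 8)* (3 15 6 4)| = 20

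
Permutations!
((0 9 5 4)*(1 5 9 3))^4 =(9)(0 4 5 1 3)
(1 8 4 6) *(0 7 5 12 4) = (0 7 5 12 4 6 1 8) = [7, 8, 2, 3, 6, 12, 1, 5, 0, 9, 10, 11, 4]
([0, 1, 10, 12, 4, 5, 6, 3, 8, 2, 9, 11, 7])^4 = [0, 1, 10, 12, 4, 5, 6, 3, 8, 2, 9, 11, 7]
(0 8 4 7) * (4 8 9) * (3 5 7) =[9, 1, 2, 5, 3, 7, 6, 0, 8, 4] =(0 9 4 3 5 7)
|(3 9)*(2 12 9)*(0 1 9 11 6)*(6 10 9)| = 6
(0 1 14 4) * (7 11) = [1, 14, 2, 3, 0, 5, 6, 11, 8, 9, 10, 7, 12, 13, 4] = (0 1 14 4)(7 11)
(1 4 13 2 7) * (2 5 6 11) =(1 4 13 5 6 11 2 7) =[0, 4, 7, 3, 13, 6, 11, 1, 8, 9, 10, 2, 12, 5]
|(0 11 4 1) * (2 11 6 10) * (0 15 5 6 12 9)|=24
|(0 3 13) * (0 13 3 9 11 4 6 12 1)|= 7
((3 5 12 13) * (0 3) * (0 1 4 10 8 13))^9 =(0 3 5 12)(1 13 8 10 4)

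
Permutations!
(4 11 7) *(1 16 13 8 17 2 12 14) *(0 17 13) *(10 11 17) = (0 10 11 7 4 17 2 12 14 1 16)(8 13) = [10, 16, 12, 3, 17, 5, 6, 4, 13, 9, 11, 7, 14, 8, 1, 15, 0, 2]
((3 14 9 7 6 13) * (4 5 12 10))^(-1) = (3 13 6 7 9 14)(4 10 12 5)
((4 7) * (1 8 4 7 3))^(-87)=(1 8 4 3)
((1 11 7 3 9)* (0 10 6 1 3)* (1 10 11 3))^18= (11)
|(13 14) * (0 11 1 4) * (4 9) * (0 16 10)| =|(0 11 1 9 4 16 10)(13 14)| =14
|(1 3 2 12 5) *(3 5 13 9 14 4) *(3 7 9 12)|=4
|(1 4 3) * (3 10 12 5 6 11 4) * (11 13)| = |(1 3)(4 10 12 5 6 13 11)| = 14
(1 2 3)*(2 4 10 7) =(1 4 10 7 2 3) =[0, 4, 3, 1, 10, 5, 6, 2, 8, 9, 7]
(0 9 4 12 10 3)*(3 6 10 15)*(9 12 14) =(0 12 15 3)(4 14 9)(6 10) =[12, 1, 2, 0, 14, 5, 10, 7, 8, 4, 6, 11, 15, 13, 9, 3]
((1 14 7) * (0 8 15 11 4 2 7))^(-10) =((0 8 15 11 4 2 7 1 14))^(-10) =(0 14 1 7 2 4 11 15 8)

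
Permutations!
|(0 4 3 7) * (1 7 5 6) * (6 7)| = 10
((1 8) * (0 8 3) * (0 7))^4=((0 8 1 3 7))^4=(0 7 3 1 8)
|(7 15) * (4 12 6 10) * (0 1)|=|(0 1)(4 12 6 10)(7 15)|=4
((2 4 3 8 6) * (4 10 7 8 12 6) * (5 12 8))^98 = (2 7 12)(3 4 8)(5 6 10)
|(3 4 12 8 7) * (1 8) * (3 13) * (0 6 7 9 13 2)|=28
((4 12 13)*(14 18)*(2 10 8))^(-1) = ((2 10 8)(4 12 13)(14 18))^(-1) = (2 8 10)(4 13 12)(14 18)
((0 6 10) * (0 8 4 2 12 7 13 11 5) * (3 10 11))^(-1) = (0 5 11 6)(2 4 8 10 3 13 7 12)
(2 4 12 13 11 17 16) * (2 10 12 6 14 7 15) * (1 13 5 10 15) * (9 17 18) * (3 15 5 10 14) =(1 13 11 18 9 17 16 5 14 7)(2 4 6 3 15)(10 12) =[0, 13, 4, 15, 6, 14, 3, 1, 8, 17, 12, 18, 10, 11, 7, 2, 5, 16, 9]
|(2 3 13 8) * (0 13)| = |(0 13 8 2 3)| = 5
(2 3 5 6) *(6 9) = (2 3 5 9 6) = [0, 1, 3, 5, 4, 9, 2, 7, 8, 6]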